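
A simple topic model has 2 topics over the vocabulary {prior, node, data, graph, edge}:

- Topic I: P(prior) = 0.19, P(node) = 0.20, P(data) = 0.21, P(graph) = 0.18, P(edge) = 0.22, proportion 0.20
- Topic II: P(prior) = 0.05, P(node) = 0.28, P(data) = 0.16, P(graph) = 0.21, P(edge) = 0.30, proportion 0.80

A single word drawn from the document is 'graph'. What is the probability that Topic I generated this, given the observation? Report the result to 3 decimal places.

0.176

Posterior ∝ prior × likelihood, so P(k | x) ∝ π_k f_k(x); normalise over all components.
Evaluate each component's likelihood at the observed value:
  p_I = P(graph | comp) = 0.18
  p_II = P(graph | comp) = 0.21
Prior × likelihood for each component:
  π_I·p_I = 0.20 × 0.18 = 0.036
  π_II·p_II = 0.80 × 0.21 = 0.168
Normaliser: 0.036 + 0.168 = 0.204
So the posterior for Topic I is 0.036 / 0.204 ≈ 0.176.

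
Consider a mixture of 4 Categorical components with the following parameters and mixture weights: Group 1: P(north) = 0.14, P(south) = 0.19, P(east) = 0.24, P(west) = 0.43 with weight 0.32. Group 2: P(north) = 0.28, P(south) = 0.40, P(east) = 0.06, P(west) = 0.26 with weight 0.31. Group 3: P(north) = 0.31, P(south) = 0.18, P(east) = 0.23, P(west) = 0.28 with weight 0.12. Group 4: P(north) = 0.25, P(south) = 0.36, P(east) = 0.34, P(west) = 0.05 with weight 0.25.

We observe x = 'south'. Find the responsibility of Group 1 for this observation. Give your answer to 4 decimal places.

0.2051

Apply Bayes' rule: the posterior for each component is proportional to its prior times its likelihood at x.
Evaluate each component's likelihood at the observed value:
  L_1 = 0.19
  L_2 = 0.4
  L_3 = 0.18
  L_4 = 0.36
Prior × likelihood for each component:
  w_1·L_1 = 0.32 × 0.19 = 0.0608
  w_2·L_2 = 0.31 × 0.4 = 0.124
  w_3·L_3 = 0.12 × 0.18 = 0.0216
  w_4·L_4 = 0.25 × 0.36 = 0.09
Marginal: 0.0608 + 0.124 + 0.0216 + 0.09 = 0.2964
So the posterior for Group 1 is 0.0608 / 0.2964 ≈ 0.2051.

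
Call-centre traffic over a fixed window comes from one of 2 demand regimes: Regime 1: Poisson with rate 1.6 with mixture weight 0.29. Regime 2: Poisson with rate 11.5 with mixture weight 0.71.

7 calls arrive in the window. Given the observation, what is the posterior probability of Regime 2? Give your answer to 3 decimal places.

0.992

P(component k | x) = π_k·f_k(x) / marginal(x), where marginal(x) = Σ_j π_j·f_j(x).
Poisson probabilities:
  f_1 = 0.00107532
  f_2 = 0.0534648
Multiply by the mixture weights:
  π_1·f_1 = 0.29 × 0.00107532 = 0.000311843
  π_2·f_2 = 0.71 × 0.0534648 = 0.03796
Sum: 0.000311843 + 0.03796 = 0.0382718
Responsibility of Regime 2: 0.03796 / 0.0382718 ≈ 0.992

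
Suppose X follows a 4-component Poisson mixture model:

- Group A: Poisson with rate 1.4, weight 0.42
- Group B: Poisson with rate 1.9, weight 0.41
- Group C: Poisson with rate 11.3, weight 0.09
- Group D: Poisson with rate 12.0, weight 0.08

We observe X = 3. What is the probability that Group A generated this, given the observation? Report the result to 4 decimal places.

The responsibility of component k is w_k f_k(x) divided by Σ_j w_j f_j(x).
Evaluate each component's likelihood at the observed value:
  f_A = e^(−1.4)·1.4^3/3! = 0.112777
  f_B = e^(−1.9)·1.9^3/3! = 0.170982
  f_C = e^(−11.3)·11.3^3/3! = 0.00297548
  f_D = e^(−12.0)·12.0^3/3! = 0.00176953
Multiply by the mixture weights:
  w_A·f_A = 0.42 × 0.112777 = 0.0473663
  w_B·f_B = 0.41 × 0.170982 = 0.0701026
  w_C·f_C = 0.09 × 0.00297548 = 0.000267793
  w_D·f_D = 0.08 × 0.00176953 = 0.000141563
Denominator: 0.0473663 + 0.0701026 + 0.000267793 + 0.000141563 = 0.117878
P(Group A | x) ≈ 0.4018

0.4018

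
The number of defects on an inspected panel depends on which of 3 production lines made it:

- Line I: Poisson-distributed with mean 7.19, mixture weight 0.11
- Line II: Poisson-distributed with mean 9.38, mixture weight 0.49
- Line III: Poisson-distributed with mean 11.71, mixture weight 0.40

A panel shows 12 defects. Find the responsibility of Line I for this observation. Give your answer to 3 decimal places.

The responsibility of component k is w_k f_k(x) divided by Σ_j w_j f_j(x).
Component likelihoods at x = 12 defects:
  L_I = 0.0300492
  L_II = 0.0817363
  L_III = 0.113961
Prior × likelihood for each component:
  w_I·L_I = 0.11 × 0.0300492 = 0.00330541
  w_II·L_II = 0.49 × 0.0817363 = 0.0400508
  w_III·L_III = 0.40 × 0.113961 = 0.0455845
Normaliser: 0.00330541 + 0.0400508 + 0.0455845 = 0.0889407
So the posterior for Line I is 0.00330541 / 0.0889407 ≈ 0.037.

0.037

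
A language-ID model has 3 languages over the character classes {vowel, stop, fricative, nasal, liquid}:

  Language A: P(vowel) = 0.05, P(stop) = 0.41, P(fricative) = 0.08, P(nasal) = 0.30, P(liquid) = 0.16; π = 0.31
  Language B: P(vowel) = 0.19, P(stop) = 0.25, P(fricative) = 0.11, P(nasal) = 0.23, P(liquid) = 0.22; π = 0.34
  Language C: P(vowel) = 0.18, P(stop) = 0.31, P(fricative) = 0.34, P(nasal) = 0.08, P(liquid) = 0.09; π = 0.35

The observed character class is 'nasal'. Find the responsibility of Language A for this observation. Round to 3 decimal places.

0.467

Posterior ∝ prior × likelihood, so P(k | x) ∝ w_k f_k(x); normalise over all components.
Categorical probabilities:
  L_A = P(nasal | comp) = 0.30
  L_B = P(nasal | comp) = 0.23
  L_C = P(nasal | comp) = 0.08
Weight by the priors:
  w_A·L_A = 0.31 × 0.3 = 0.093
  w_B·L_B = 0.34 × 0.23 = 0.0782
  w_C·L_C = 0.35 × 0.08 = 0.028
Evidence: 0.093 + 0.0782 + 0.028 = 0.1992
So the posterior for Language A is 0.093 / 0.1992 ≈ 0.467.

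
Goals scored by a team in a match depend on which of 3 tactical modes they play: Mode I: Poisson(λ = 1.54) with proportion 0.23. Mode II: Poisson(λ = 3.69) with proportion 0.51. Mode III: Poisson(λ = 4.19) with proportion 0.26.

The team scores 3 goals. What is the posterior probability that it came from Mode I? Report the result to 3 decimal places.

Posterior ∝ prior × likelihood, so P(k | x) ∝ π_k f_k(x); normalise over all components.
Component likelihoods at x = 3 goals:
  p_I = e^(−1.54)·1.54^3/3! = 0.130496
  p_II = e^(−3.69)·3.69^3/3! = 0.209113
  p_III = e^(−4.19)·4.19^3/3! = 0.185694
Unnormalised posteriors:
  π_I·p_I = 0.23 × 0.130496 = 0.0300141
  π_II·p_II = 0.51 × 0.209113 = 0.106648
  π_III·p_III = 0.26 × 0.185694 = 0.0482803
Denominator: 0.0300141 + 0.106648 + 0.0482803 = 0.184942
So the posterior for Mode I is 0.0300141 / 0.184942 ≈ 0.162.

0.162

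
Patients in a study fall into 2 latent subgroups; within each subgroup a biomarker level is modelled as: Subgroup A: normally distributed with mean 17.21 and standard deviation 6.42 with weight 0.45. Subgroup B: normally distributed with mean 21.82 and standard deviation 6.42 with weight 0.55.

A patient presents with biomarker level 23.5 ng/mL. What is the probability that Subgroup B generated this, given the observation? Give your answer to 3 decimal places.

Posterior ∝ prior × likelihood, so P(k | x) ∝ π_k f_k(x); normalise over all components.
Component likelihoods at x = 23.5 ng/mL:
  p_A = (1/(6.42·√(2π)))·exp(−(23.5−17.21)²/(2·6.42²)) = 0.062141·exp(-0.47996) = 0.0384532
  p_B = (1/(6.42·√(2π)))·exp(−(23.5−21.82)²/(2·6.42²)) = 0.062141·exp(-0.03424) = 0.0600489
Prior × likelihood for each component:
  π_A·p_A = 0.45 × 0.0384532 = 0.017304
  π_B·p_B = 0.55 × 0.0600489 = 0.0330269
Evidence: 0.017304 + 0.0330269 = 0.0503309
So the posterior for Subgroup B is 0.0330269 / 0.0503309 ≈ 0.656.

0.656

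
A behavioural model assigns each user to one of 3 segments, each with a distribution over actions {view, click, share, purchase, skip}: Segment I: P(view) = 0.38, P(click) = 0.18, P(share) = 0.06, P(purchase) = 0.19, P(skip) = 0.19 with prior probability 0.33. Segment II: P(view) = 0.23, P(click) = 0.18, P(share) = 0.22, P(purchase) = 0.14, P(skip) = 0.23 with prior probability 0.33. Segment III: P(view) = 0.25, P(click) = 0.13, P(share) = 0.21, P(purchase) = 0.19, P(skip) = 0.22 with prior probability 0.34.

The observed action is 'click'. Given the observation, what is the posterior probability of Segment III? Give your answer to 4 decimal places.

P(component k | x) = π_k·f_k(x) / marginal(x), where marginal(x) = Σ_j π_j·f_j(x).
Evaluate each component's likelihood at the observed value:
  L_I = 0.18
  L_II = 0.18
  L_III = 0.13
Prior × likelihood for each component:
  π_I·L_I = 0.33 × 0.18 = 0.0594
  π_II·L_II = 0.33 × 0.18 = 0.0594
  π_III·L_III = 0.34 × 0.13 = 0.0442
Marginal: 0.0594 + 0.0594 + 0.0442 = 0.163
Responsibility of Segment III: 0.0442 / 0.163 ≈ 0.2712

0.2712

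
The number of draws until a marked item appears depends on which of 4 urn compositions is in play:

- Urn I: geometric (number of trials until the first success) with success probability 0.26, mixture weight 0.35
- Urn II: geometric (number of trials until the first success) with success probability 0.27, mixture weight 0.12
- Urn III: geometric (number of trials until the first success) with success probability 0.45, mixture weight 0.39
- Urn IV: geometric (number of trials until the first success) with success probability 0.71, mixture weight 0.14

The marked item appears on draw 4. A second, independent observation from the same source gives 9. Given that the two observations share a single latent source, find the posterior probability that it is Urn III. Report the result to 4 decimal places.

0.0883

Posterior ∝ prior × likelihood, so P(k | x) ∝ w_k f_k(x); normalise over all components.
Since both observations come from the same component, the likelihood for component k is f_k(x₁)·f_k(x₂).
  f_I = [0.26·(1−0.26)^3 = 0.26·0.405224 = 0.105358] × [0.0233791] = 0.00246318
  f_II = [0.27·(1−0.27)^3 = 0.27·0.389017 = 0.105035] × [0.0217744] = 0.00228707
  f_III = [0.45·(1−0.45)^3 = 0.45·0.166375 = 0.0748688] × [0.00376803] = 0.000282107
  f_IV = [0.71·(1−0.71)^3 = 0.71·0.024389 = 0.0173162] × [3.55175e-05] = 6.15028e-07
Weight by the priors:
  w_I·f_I = 0.35 × 0.00246318 = 0.000862112
  w_II·f_II = 0.12 × 0.00228707 = 0.000274448
  w_III·f_III = 0.39 × 0.000282107 = 0.000110022
  w_IV·f_IV = 0.14 × 6.15028e-07 = 8.61039e-08
Sum: 0.000862112 + 0.000274448 + 0.000110022 + 8.61039e-08 = 0.00124667
So the posterior for Urn III is 0.000110022 / 0.00124667 ≈ 0.0883.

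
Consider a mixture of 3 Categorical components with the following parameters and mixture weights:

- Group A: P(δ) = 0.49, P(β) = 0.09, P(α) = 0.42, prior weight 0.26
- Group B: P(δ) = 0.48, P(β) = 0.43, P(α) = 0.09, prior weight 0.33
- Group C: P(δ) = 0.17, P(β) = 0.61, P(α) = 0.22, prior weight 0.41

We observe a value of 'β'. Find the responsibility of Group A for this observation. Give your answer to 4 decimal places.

Posterior ∝ prior × likelihood, so P(k | x) ∝ w_k f_k(x); normalise over all components.
Component likelihoods at x = 'β':
  p_A = 0.09
  p_B = 0.43
  p_C = 0.61
Weight by the priors:
  w_A·p_A = 0.26 × 0.09 = 0.0234
  w_B·p_B = 0.33 × 0.43 = 0.1419
  w_C·p_C = 0.41 × 0.61 = 0.2501
Evidence: 0.0234 + 0.1419 + 0.2501 = 0.4154
Responsibility of Group A: 0.0234 / 0.4154 ≈ 0.0563

0.0563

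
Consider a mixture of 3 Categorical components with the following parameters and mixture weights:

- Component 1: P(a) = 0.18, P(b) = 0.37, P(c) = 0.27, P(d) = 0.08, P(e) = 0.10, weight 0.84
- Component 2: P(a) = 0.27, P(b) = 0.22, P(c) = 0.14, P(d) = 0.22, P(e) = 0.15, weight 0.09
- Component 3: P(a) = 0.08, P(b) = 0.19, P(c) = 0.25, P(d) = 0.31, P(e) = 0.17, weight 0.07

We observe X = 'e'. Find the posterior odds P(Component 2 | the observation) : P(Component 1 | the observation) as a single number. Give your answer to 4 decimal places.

The posterior odds equal the prior odds times the likelihood ratio: (π_i/π_j)·(f_i(x)/f_j(x)).
Evaluate each component's likelihood at the observed value:
  f_1 = 0.1
  f_2 = 0.15
  f_3 = 0.17
Odds = (0.09/0.84) × (0.15/0.1) = 0.107143 × 1.5 ≈ 0.1607

0.1607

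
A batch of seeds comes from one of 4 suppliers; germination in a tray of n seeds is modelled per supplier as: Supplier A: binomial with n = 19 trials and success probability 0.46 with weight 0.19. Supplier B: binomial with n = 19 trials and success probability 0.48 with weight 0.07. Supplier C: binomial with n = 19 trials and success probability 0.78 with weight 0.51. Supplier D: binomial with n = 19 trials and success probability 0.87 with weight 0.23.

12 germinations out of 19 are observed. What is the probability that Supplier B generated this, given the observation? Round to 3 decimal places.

0.107

Posterior ∝ prior × likelihood, so P(k | x) ∝ P(Z=k) f_k(x); normalise over all components.
Component likelihoods at x = 12 germinations out of 19:
  f_A = 0.0605588
  f_B = 0.0774899
  f_C = 0.0637413
  f_D = 0.00594513
Weight by the priors:
  P(Z=A)·f_A = 0.19 × 0.0605588 = 0.0115062
  P(Z=B)·f_B = 0.07 × 0.0774899 = 0.0054243
  P(Z=C)·f_C = 0.51 × 0.0637413 = 0.0325081
  P(Z=D)·f_D = 0.23 × 0.00594513 = 0.00136738
Denominator: 0.0115062 + 0.0054243 + 0.0325081 + 0.00136738 = 0.0508059
P(Supplier B | x) ≈ 0.107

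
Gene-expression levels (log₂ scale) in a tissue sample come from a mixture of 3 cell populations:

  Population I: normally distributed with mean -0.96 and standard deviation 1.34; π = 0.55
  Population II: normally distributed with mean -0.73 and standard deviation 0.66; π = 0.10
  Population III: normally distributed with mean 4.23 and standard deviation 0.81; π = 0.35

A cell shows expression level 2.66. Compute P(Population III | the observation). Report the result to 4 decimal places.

0.8608

Posterior ∝ prior × likelihood, so P(k | x) ∝ π_k f_k(x); normalise over all components.
Evaluate each component's likelihood at the observed value:
  f_I = 0.00774553
  f_II = 1.12859e-06
  f_III = 0.0752706
Unnormalised posteriors:
  π_I·f_I = 0.55 × 0.00774553 = 0.00426004
  π_II·f_II = 0.10 × 1.12859e-06 = 1.12859e-07
  π_III·f_III = 0.35 × 0.0752706 = 0.0263447
Normaliser: 0.00426004 + 1.12859e-07 + 0.0263447 = 0.0306049
So the posterior for Population III is 0.0263447 / 0.0306049 ≈ 0.8608.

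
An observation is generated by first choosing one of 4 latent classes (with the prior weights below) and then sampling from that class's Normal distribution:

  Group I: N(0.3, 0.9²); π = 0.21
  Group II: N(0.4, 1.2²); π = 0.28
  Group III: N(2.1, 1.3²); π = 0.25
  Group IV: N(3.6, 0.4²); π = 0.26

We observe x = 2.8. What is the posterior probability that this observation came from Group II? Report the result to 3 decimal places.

0.109

P(component k | x) = π_k·f_k(x) / marginal(x), where marginal(x) = Σ_j π_j·f_j(x).
Component likelihoods at x = 2.8:
  L_I = 0.00935726
  L_II = 0.0449925
  L_III = 0.265465
  L_IV = 0.134977
Multiply by the mixture weights:
  π_I·L_I = 0.21 × 0.00935726 = 0.00196502
  π_II·L_II = 0.28 × 0.0449925 = 0.0125979
  π_III·L_III = 0.25 × 0.265465 = 0.0663662
  π_IV·L_IV = 0.26 × 0.134977 = 0.0350941
Marginal: 0.00196502 + 0.0125979 + 0.0663662 + 0.0350941 = 0.116023
P(Group II | x) ≈ 0.109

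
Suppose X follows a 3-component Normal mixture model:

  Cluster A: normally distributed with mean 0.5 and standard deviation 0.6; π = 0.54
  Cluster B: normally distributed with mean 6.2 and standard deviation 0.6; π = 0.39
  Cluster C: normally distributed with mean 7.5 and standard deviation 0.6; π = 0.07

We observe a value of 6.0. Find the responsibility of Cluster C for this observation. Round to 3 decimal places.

Posterior ∝ prior × likelihood, so P(k | x) ∝ w_k f_k(x); normalise over all components.
Evaluate each component's likelihood at the observed value:
  f_A = (1/(0.6·√(2π)))·exp(−(6.0−0.5)²/(2·0.6²)) = 0.664904·exp(-42.01389) = 3.77015e-19
  f_B = (1/(0.6·√(2π)))·exp(−(6.0−6.2)²/(2·0.6²)) = 0.664904·exp(-0.05556) = 0.628972
  f_C = (1/(0.6·√(2π)))·exp(−(6.0−7.5)²/(2·0.6²)) = 0.664904·exp(-3.12500) = 0.0292138
Multiply by the mixture weights:
  w_A·f_A = 0.54 × 3.77015e-19 = 2.03588e-19
  w_B·f_B = 0.39 × 0.628972 = 0.245299
  w_C·f_C = 0.07 × 0.0292138 = 0.00204497
Normaliser: 2.03588e-19 + 0.245299 + 0.00204497 = 0.247344
So the posterior for Cluster C is 0.00204497 / 0.247344 ≈ 0.008.

0.008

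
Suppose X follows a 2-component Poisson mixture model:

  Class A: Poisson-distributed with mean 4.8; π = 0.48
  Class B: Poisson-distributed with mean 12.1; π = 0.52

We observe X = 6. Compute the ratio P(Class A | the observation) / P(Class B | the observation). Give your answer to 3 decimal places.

5.325

Posterior odds = (π_i f_i(x)) / (π_j f_j(x)); the normalising sum cancels.
Component likelihoods at x = 6:
  f_A = e^(−4.8)·4.8^6/6! = 0.139798
  f_B = e^(−12.1)·12.1^6/6! = 0.0242335
0.0671031 / 0.0126014 ≈ 5.325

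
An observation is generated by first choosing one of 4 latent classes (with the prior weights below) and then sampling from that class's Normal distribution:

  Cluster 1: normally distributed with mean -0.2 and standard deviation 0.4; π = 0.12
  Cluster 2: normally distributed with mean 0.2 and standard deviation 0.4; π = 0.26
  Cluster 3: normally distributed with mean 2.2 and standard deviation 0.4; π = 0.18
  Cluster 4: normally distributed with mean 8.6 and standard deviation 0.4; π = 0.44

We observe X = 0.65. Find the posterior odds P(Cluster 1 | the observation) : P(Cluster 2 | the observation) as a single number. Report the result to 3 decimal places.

Only the two components matter; the odds are (w_i f_i(x)) / (w_j f_j(x)).
Component likelihoods at x = 0.65:
  L_1 = 0.104302
  L_2 = 0.529692
  L_3 = 0.000547329
  L_4 = 1.66839e-86
Odds = (0.12/0.26) × (0.104302/0.529692) = 0.461538 × 0.196912 ≈ 0.091

0.091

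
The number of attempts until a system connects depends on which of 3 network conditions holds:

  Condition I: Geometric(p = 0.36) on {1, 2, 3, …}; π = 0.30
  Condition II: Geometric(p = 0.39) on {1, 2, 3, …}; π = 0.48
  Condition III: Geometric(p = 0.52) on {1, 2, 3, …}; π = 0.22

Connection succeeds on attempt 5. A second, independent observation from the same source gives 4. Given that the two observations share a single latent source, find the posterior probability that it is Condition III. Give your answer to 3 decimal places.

By Bayes' theorem, P(k | x) = π_k f_k(x) / Σ_j π_j f_j(x).
Since both observations come from the same component, the likelihood for component k is f_k(x₁)·f_k(x₂).
  f_I = [0.060398] × [0.0943718] = 0.00569987
  f_II = [0.0539988] × [0.0885226] = 0.00478011
  f_III = [0.0276038] × [0.0575078] = 0.00158743
Unnormalised posteriors:
  π_I·f_I = 0.30 × 0.00569987 = 0.00170996
  π_II·f_II = 0.48 × 0.00478011 = 0.00229445
  π_III·f_III = 0.22 × 0.00158743 = 0.000349235
Denominator: 0.00170996 + 0.00229445 + 0.000349235 = 0.00435365
So the posterior for Condition III is 0.000349235 / 0.00435365 ≈ 0.080.

0.080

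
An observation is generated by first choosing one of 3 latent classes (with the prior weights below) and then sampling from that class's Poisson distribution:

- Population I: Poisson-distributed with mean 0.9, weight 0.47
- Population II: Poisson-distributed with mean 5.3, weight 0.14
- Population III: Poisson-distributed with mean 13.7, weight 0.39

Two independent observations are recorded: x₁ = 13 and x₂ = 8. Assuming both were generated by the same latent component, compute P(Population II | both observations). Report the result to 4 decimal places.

0.0152

By Bayes' theorem, P(k | x) = w_k f_k(x) / Σ_j w_j f_j(x).
Since both observations come from the same component, the likelihood for component k is f_k(x₁)·f_k(x₂).
  f_I = [1.65961e-11] × [4.34065e-06] = 7.2038e-17
  f_II = [0.00208711] × [0.0770772] = 0.000160868
  f_III = [0.107957] × [0.0345469] = 0.0037296
Multiply by the mixture weights:
  w_I·f_I = 0.47 × 7.2038e-17 = 3.38579e-17
  w_II·f_II = 0.14 × 0.000160868 = 2.25216e-05
  w_III·f_III = 0.39 × 0.0037296 = 0.00145454
Normaliser: 3.38579e-17 + 2.25216e-05 + 0.00145454 = 0.00147707
P(Population II | x₁, x₂) = 2.25216e-05 / 0.00147707 ≈ 0.0152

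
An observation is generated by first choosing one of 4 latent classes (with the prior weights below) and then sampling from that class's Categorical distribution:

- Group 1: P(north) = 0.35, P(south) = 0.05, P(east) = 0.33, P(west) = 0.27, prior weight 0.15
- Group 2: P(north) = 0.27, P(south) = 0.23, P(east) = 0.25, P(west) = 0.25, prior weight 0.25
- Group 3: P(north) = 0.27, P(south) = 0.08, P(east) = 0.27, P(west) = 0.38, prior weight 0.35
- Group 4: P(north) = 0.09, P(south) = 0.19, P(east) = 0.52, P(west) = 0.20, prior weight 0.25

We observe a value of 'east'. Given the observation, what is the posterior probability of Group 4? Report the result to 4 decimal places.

By Bayes' theorem, P(k | x) = π_k f_k(x) / Σ_j π_j f_j(x).
Evaluate each component's likelihood at the observed value:
  L_1 = P(east | comp) = 0.33
  L_2 = P(east | comp) = 0.25
  L_3 = P(east | comp) = 0.27
  L_4 = P(east | comp) = 0.52
Weight by the priors:
  π_1·L_1 = 0.15 × 0.33 = 0.0495
  π_2·L_2 = 0.25 × 0.25 = 0.0625
  π_3·L_3 = 0.35 × 0.27 = 0.0945
  π_4·L_4 = 0.25 × 0.52 = 0.13
Evidence: 0.0495 + 0.0625 + 0.0945 + 0.13 = 0.3365
P(Group 4 | x) ≈ 0.3863

0.3863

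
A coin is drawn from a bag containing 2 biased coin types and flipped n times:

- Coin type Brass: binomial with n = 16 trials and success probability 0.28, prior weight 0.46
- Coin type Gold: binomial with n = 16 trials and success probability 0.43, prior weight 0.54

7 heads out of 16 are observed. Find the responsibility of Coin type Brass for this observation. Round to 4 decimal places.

0.2572

Apply Bayes' rule: the posterior for each component is proportional to its prior times its likelihood at x.
Evaluate each component's likelihood at the observed value:
  f_Brass = C(16,7)·0.28^7·0.72^9 = 11440·0.000134929·0.0519987 = 0.0802647
  f_Gold = C(16,7)·0.43^7·0.57^9 = 11440·0.00271819·0.00635146 = 0.197505
Weight by the priors:
  π_Brass·f_Brass = 0.46 × 0.0802647 = 0.0369218
  π_Gold·f_Gold = 0.54 × 0.197505 = 0.106653
Denominator: 0.0369218 + 0.106653 = 0.143575
P(Coin type Brass | data) ≈ 0.2572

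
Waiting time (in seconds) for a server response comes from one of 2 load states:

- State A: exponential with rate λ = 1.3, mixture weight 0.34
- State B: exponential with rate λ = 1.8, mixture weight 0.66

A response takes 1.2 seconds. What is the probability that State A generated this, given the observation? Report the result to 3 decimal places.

By Bayes' theorem, P(k | x) = P(Z=k) f_k(x) / Σ_j P(Z=j) f_j(x).
Exponential densities:
  L_A = 0.273177
  L_B = 0.207585
Multiply by the mixture weights:
  P(Z=A)·L_A = 0.34 × 0.273177 = 0.0928801
  P(Z=B)·L_B = 0.66 × 0.207585 = 0.137006
Sum: 0.0928801 + 0.137006 = 0.229886
Responsibility of State A: 0.0928801 / 0.229886 ≈ 0.404

0.404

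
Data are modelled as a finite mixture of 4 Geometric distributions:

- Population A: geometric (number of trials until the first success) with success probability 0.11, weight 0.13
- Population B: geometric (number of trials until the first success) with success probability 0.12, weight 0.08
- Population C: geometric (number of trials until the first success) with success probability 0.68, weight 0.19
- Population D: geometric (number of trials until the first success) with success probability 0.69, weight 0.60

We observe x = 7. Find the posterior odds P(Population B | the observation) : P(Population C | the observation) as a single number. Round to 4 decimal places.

The posterior odds equal the prior odds times the likelihood ratio: (w_i/w_j)·(f_i(x)/f_j(x)).
Component likelihoods at x = 7:
  L_A = 0.11·(1−0.11)^6 = 0.11·0.496981 = 0.0546679
  L_B = 0.12·(1−0.12)^6 = 0.12·0.464404 = 0.0557285
  L_C = 0.68·(1−0.68)^6 = 0.68·0.00107374 = 0.000730144
  L_D = 0.69·(1−0.69)^6 = 0.69·0.000887504 = 0.000612378
Odds = (0.08/0.19) × (0.0557285/0.000730144) = 0.421053 × 76.3253 ≈ 32.1370

32.1370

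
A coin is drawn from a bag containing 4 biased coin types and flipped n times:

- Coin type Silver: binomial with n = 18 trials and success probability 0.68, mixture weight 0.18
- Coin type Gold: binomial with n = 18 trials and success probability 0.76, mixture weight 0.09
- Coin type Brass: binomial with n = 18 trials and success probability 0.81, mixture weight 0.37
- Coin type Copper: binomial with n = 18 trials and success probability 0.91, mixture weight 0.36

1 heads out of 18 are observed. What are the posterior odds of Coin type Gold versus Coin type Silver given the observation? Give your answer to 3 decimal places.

Since P(k|x) ∝ π_k f_k(x), the posterior odds are π_i f_i(x) / (π_j f_j(x)).
Component likelihoods at x = 1 heads out of 18:
  L_Silver = C(18,1)·0.68^1·0.32^17 = 18·0.68·3.86856e-09 = 4.73512e-08
  L_Gold = C(18,1)·0.76^1·0.24^17 = 18·0.76·2.90798e-11 = 3.97811e-10
  L_Brass = C(18,1)·0.81^1·0.19^17 = 18·0.81·5.48039e-13 = 7.9904e-12
  L_Copper = C(18,1)·0.91^1·0.09^17 = 18·0.91·1.66772e-18 = 2.73172e-17
3.5803e-11 / 8.52322e-09 ≈ 0.004

0.004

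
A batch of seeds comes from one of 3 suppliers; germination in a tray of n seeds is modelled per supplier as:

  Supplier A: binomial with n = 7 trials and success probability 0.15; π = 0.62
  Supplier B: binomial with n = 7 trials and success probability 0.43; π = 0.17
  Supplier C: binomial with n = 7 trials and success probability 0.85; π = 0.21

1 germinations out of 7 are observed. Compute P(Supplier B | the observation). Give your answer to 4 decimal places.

0.0667

The responsibility of component k is π_k f_k(x) divided by Σ_j π_j f_j(x).
Component likelihoods at x = 1 germinations out of 7:
  p_A = C(7,1)·0.15^1·0.85^6 = 7·0.15·0.37715 = 0.396007
  p_B = C(7,1)·0.43^1·0.57^6 = 7·0.43·0.0342964 = 0.103232
  p_C = C(7,1)·0.85^1·0.15^6 = 7·0.85·1.13906e-05 = 6.77742e-05
Multiply by the mixture weights:
  π_A·p_A = 0.62 × 0.396007 = 0.245524
  π_B·p_B = 0.17 × 0.103232 = 0.0175495
  π_C·p_C = 0.21 × 6.77742e-05 = 1.42326e-05
Sum: 0.245524 + 0.0175495 + 1.42326e-05 = 0.263088
So the posterior for Supplier B is 0.0175495 / 0.263088 ≈ 0.0667.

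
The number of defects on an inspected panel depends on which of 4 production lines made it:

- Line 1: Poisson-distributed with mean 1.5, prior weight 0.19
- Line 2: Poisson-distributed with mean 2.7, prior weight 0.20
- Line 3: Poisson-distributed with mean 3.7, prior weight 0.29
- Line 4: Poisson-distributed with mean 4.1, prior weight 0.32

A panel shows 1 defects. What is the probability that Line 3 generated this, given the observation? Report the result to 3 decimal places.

0.179

By Bayes' theorem, P(k | x) = π_k f_k(x) / Σ_j π_j f_j(x).
Evaluate each component's likelihood at the observed value:
  f_1 = 0.334695
  f_2 = 0.181455
  f_3 = 0.091477
  f_4 = 0.067948
Multiply by the mixture weights:
  π_1·f_1 = 0.19 × 0.334695 = 0.0635921
  π_2·f_2 = 0.20 × 0.181455 = 0.036291
  π_3·f_3 = 0.29 × 0.091477 = 0.0265283
  π_4·f_4 = 0.32 × 0.067948 = 0.0217434
Denominator: 0.0635921 + 0.036291 + 0.0265283 + 0.0217434 = 0.148155
P(Line 3 | x) = 0.0265283 / 0.148155 ≈ 0.179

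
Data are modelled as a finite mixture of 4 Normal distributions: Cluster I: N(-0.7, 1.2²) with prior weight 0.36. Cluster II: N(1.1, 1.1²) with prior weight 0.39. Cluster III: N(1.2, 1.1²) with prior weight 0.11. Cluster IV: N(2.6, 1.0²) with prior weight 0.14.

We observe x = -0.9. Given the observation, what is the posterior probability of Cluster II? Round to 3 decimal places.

The responsibility of component k is π_k f_k(x) divided by Σ_j π_j f_j(x).
Component likelihoods at x = -0.9:
  L_I = 0.327866
  L_II = 0.0694505
  L_III = 0.0586268
  L_IV = 0.000872683
Unnormalised posteriors:
  π_I·L_I = 0.36 × 0.327866 = 0.118032
  π_II·L_II = 0.39 × 0.0694505 = 0.0270857
  π_III·L_III = 0.11 × 0.0586268 = 0.00644895
  π_IV·L_IV = 0.14 × 0.000872683 = 0.000122176
Normaliser: 0.118032 + 0.0270857 + 0.00644895 + 0.000122176 = 0.151689
P(Cluster II | x) ≈ 0.179

0.179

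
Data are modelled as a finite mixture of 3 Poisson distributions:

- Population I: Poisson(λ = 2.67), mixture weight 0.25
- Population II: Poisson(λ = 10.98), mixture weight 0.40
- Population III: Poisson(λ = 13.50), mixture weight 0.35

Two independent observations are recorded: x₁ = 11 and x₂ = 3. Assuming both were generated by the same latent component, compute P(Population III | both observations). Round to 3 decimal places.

The responsibility of component k is w_k f_k(x) divided by Σ_j w_j f_j(x).
Since both observations come from the same component, the likelihood for component k is f_k(x₁)·f_k(x₂).
  L_I = [e^(−2.67)·2.67^11/11! = 8.52907e-05] × [0.219693] = 1.87378e-05
  L_II = [e^(−10.98)·10.98^11/11! = 0.119376] × [0.00375926] = 0.000448765
  L_III = [e^(−13.50)·13.50^11/11! = 0.0932267] × [0.000562179] = 5.24101e-05
Unnormalised posteriors:
  w_I·L_I = 0.25 × 1.87378e-05 = 4.68445e-06
  w_II·L_II = 0.40 × 0.000448765 = 0.000179506
  w_III·L_III = 0.35 × 5.24101e-05 = 1.83435e-05
Sum: 4.68445e-06 + 0.000179506 + 1.83435e-05 = 0.000202534
P(Population III | x₁,x₂) ≈ 0.091

0.091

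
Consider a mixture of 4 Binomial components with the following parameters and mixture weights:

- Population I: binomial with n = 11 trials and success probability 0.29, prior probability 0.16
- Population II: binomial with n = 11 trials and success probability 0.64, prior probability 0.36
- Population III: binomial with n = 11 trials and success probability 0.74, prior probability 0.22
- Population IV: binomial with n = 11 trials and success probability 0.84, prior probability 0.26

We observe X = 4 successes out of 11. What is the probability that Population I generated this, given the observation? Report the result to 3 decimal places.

Posterior ∝ prior × likelihood, so P(k | x) ∝ π_k f_k(x); normalise over all components.
Binomial probabilities:
  L_I = 0.212283
  L_II = 0.0433862
  L_III = 0.00794793
  L_IV = 0.000441033
Multiply by the mixture weights:
  π_I·L_I = 0.16 × 0.212283 = 0.0339652
  π_II·L_II = 0.36 × 0.0433862 = 0.015619
  π_III·L_III = 0.22 × 0.00794793 = 0.00174855
  π_IV·L_IV = 0.26 × 0.000441033 = 0.000114669
Normaliser: 0.0339652 + 0.015619 + 0.00174855 + 0.000114669 = 0.0514475
P(Population I | data) ≈ 0.660

0.660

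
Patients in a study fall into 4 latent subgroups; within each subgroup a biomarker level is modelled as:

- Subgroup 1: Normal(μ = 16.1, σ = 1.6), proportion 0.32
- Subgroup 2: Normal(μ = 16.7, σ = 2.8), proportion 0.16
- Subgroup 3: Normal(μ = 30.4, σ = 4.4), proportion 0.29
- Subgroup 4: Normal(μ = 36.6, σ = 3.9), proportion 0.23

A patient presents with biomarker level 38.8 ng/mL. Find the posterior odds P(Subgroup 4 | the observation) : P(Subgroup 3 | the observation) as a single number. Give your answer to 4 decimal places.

4.7211

Only the two components matter; the odds are (P(Z=i) f_i(x)) / (P(Z=j) f_j(x)).
Normal densities:
  f_1 = (1/(1.6·√(2π)))·exp(−(38.8−16.1)²/(2·1.6²)) = 0.249339·exp(-100.64258) = 4.87836e-45
  f_2 = (1/(2.8·√(2π)))·exp(−(38.8−16.7)²/(2·2.8²)) = 0.142479·exp(-31.14860) = 4.22755e-15
  f_3 = (1/(4.4·√(2π)))·exp(−(38.8−30.4)²/(2·4.4²)) = 0.090669·exp(-1.82231) = 0.0146567
  f_4 = (1/(3.9·√(2π)))·exp(−(38.8−36.6)²/(2·3.9²)) = 0.102293·exp(-0.15911) = 0.0872462
Posterior odds = (P(Z=4)·f_4) / (P(Z=3)·f_3) = (0.23·0.0872462) / (0.29·0.0146567) = 0.0200666 / 0.00425045 ≈ 4.7211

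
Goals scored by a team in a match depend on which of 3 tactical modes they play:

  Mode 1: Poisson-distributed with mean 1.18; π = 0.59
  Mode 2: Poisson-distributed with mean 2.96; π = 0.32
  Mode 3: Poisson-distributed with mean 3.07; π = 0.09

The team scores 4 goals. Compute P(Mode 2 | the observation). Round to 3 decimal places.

0.638

By Bayes' theorem, P(k | x) = w_k f_k(x) / Σ_j w_j f_j(x).
Component likelihoods at x = 4 goals:
  L_1 = 0.0248227
  L_2 = 0.165746
  L_3 = 0.171814
Multiply by the mixture weights:
  w_1·L_1 = 0.59 × 0.0248227 = 0.0146454
  w_2·L_2 = 0.32 × 0.165746 = 0.0530388
  w_3·L_3 = 0.09 × 0.171814 = 0.0154632
Marginal: 0.0146454 + 0.0530388 + 0.0154632 = 0.0831475
Responsibility of Mode 2: 0.0530388 / 0.0831475 ≈ 0.638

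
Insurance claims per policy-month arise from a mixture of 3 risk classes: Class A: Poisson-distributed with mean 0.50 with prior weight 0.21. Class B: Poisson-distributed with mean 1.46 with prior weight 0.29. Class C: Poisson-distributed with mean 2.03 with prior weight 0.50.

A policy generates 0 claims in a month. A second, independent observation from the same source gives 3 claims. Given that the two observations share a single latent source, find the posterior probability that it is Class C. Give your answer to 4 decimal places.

P(component k | x) = π_k·f_k(x) / marginal(x), where marginal(x) = Σ_j π_j·f_j(x).
Since both observations come from the same component, the likelihood for component k is f_k(x₁)·f_k(x₂).
  L_A = [e^(−0.50)·0.50^0/0! = 0.606531] × [0.0126361] = 0.00766416
  L_B = [e^(−1.46)·1.46^0/0! = 0.232236] × [0.120458] = 0.0279748
  L_C = [e^(−2.03)·2.03^0/0! = 0.131336] × [0.183113] = 0.0240492
Prior × likelihood for each component:
  π_A·L_A = 0.21 × 0.00766416 = 0.00160947
  π_B·L_B = 0.29 × 0.0279748 = 0.0081127
  π_C·L_C = 0.50 × 0.0240492 = 0.0120246
Normaliser: 0.00160947 + 0.0081127 + 0.0120246 = 0.0217468
P(Class C | x₁, x₂) ≈ 0.5529

0.5529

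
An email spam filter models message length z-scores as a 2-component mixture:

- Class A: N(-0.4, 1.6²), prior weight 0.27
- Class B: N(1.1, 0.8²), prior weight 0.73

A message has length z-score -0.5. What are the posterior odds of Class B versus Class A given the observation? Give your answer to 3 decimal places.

The posterior odds equal the prior odds times the likelihood ratio: (π_i/π_j)·(f_i(x)/f_j(x)).
Normal densities:
  p_A = 0.248852
  p_B = 0.0674887
0.0492668 / 0.0671902 ≈ 0.733

0.733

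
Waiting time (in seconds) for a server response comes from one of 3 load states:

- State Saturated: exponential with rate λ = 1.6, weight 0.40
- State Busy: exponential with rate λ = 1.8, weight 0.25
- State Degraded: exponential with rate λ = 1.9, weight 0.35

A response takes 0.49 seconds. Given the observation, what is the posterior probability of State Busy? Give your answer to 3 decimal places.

0.252

The responsibility of component k is π_k f_k(x) divided by Σ_j π_j f_j(x).
Exponential densities:
  f_Saturated = 1.6·e^(−1.6·0.49) = 1.6·e^(−0.7840) = 0.730522
  f_Busy = 1.8·e^(−1.8·0.49) = 1.8·e^(−0.8820) = 0.745118
  f_Degraded = 1.9·e^(−1.9·0.49) = 1.9·e^(−0.9310) = 0.748903
Weight by the priors:
  π_Saturated·f_Saturated = 0.40 × 0.730522 = 0.292209
  π_Busy·f_Busy = 0.25 × 0.745118 = 0.186279
  π_Degraded·f_Degraded = 0.35 × 0.748903 = 0.262116
Normaliser: 0.292209 + 0.186279 + 0.262116 = 0.740604
P(State Busy | the observation) ≈ 0.252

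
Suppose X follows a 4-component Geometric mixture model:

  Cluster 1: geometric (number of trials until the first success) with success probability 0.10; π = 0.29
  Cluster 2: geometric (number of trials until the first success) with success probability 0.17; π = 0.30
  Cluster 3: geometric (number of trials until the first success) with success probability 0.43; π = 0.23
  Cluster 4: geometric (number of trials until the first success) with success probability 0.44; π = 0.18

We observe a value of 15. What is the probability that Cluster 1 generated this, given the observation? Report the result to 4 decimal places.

Posterior ∝ prior × likelihood, so P(k | x) ∝ π_k f_k(x); normalise over all components.
Evaluate each component's likelihood at the observed value:
  f_1 = 0.10·(1−0.10)^14 = 0.10·0.228768 = 0.0228768
  f_2 = 0.17·(1−0.17)^14 = 0.17·0.0736365 = 0.0125182
  f_3 = 0.43·(1−0.43)^14 = 0.43·0.000382162 = 0.00016433
  f_4 = 0.44·(1−0.44)^14 = 0.44·0.000298286 = 0.000131246
Weight by the priors:
  π_1·f_1 = 0.29 × 0.0228768 = 0.00663427
  π_2·f_2 = 0.30 × 0.0125182 = 0.00375546
  π_3·f_3 = 0.23 × 0.00016433 = 3.77959e-05
  π_4·f_4 = 0.18 × 0.000131246 = 2.36242e-05
Marginal: 0.00663427 + 0.00375546 + 3.77959e-05 + 2.36242e-05 = 0.0104512
P(Cluster 1 | the observation) ≈ 0.6348

0.6348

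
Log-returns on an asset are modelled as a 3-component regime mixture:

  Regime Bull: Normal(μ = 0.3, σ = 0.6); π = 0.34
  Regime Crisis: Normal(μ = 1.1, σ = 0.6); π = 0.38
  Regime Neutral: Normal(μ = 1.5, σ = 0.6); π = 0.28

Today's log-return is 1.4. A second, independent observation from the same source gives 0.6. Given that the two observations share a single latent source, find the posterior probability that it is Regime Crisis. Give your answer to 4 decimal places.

Apply Bayes' rule: the posterior for each component is proportional to its prior times its likelihood at x.
Since both observations come from the same component, the likelihood for component k is f_k(x₁)·f_k(x₂).
  p_Bull = [(1/(0.6·√(2π)))·exp(−(1.4−0.3)²/(2·0.6²)) = 0.664904·exp(-1.68056) = 0.123852] × [0.586776] = 0.0726733
  p_Crisis = [(1/(0.6·√(2π)))·exp(−(1.4−1.1)²/(2·0.6²)) = 0.664904·exp(-0.12500) = 0.586776] × [0.469853] = 0.275698
  p_Neutral = [(1/(0.6·√(2π)))·exp(−(1.4−1.5)²/(2·0.6²)) = 0.664904·exp(-0.01389) = 0.655733] × [0.215863] = 0.141548
Prior × likelihood for each component:
  w_Bull·p_Bull = 0.34 × 0.0726733 = 0.0247089
  w_Crisis·p_Crisis = 0.38 × 0.275698 = 0.104765
  w_Neutral·p_Neutral = 0.28 × 0.141548 = 0.0396335
Denominator: 0.0247089 + 0.104765 + 0.0396335 = 0.169108
So the posterior for Regime Crisis is 0.104765 / 0.169108 ≈ 0.6195.

0.6195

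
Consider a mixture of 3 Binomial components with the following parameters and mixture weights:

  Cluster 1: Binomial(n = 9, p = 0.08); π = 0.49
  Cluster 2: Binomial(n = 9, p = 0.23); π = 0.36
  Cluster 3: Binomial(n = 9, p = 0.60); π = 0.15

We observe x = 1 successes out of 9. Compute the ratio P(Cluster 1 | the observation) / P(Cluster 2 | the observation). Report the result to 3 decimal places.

1.966

The posterior odds equal the prior odds times the likelihood ratio: (w_i/w_j)·(f_i(x)/f_j(x)).
Binomial probabilities:
  f_1 = C(9,1)·0.08^1·0.92^8 = 9·0.08·0.513219 = 0.369518
  f_2 = C(9,1)·0.23^1·0.77^8 = 9·0.23·0.123574 = 0.255797
  f_3 = C(9,1)·0.60^1·0.40^8 = 9·0.6·0.00065536 = 0.00353894
Odds = (0.49/0.36) × (0.369518/0.255797) = 1.36111 × 1.44457 ≈ 1.966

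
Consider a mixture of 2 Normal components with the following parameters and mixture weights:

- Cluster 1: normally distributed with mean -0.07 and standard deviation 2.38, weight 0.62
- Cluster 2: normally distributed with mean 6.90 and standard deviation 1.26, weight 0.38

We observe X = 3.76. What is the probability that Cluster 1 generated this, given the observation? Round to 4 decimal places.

0.8408

P(component k | x) = π_k·f_k(x) / marginal(x), where marginal(x) = Σ_j π_j·f_j(x).
Normal densities:
  L_1 = (1/(2.38·√(2π)))·exp(−(3.76−-0.07)²/(2·2.38²)) = 0.167623·exp(-1.29483) = 0.0459192
  L_2 = (1/(1.26·√(2π)))·exp(−(3.76−6.90)²/(2·1.26²)) = 0.316621·exp(-3.10519) = 0.0141897
Prior × likelihood for each component:
  π_1·L_1 = 0.62 × 0.0459192 = 0.0284699
  π_2·L_2 = 0.38 × 0.0141897 = 0.00539208
Normaliser: 0.0284699 + 0.00539208 = 0.033862
Responsibility of Cluster 1: 0.0284699 / 0.033862 ≈ 0.8408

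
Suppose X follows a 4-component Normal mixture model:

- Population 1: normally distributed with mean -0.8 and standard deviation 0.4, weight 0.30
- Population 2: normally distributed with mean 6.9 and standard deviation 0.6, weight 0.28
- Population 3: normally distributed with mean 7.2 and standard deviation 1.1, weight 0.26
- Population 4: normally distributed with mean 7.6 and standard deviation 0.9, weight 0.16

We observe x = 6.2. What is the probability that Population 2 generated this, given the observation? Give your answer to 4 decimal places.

By Bayes' theorem, P(k | x) = π_k f_k(x) / Σ_j π_j f_j(x).
Evaluate each component's likelihood at the observed value:
  p_1 = (1/(0.4·√(2π)))·exp(−(6.2−-0.8)²/(2·0.4²)) = 0.997356·exp(-153.12500) = 3.14418e-67
  p_2 = (1/(0.6·√(2π)))·exp(−(6.2−6.9)²/(2·0.6²)) = 0.664904·exp(-0.68056) = 0.336664
  p_3 = (1/(1.1·√(2π)))·exp(−(6.2−7.2)²/(2·1.1²)) = 0.362675·exp(-0.41322) = 0.239915
  p_4 = (1/(0.9·√(2π)))·exp(−(6.2−7.6)²/(2·0.9²)) = 0.443269·exp(-1.20988) = 0.132198
Multiply by the mixture weights:
  π_1·p_1 = 0.30 × 3.14418e-67 = 9.43254e-68
  π_2·p_2 = 0.28 × 0.336664 = 0.0942661
  π_3·p_3 = 0.26 × 0.239915 = 0.0623778
  π_4·p_4 = 0.16 × 0.132198 = 0.0211517
Marginal: 9.43254e-68 + 0.0942661 + 0.0623778 + 0.0211517 = 0.177796
P(Population 2 | data) ≈ 0.5302

0.5302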